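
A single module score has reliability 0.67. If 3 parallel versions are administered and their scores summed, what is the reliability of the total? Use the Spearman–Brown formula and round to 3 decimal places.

0.859

ρ_k = kρ / (1 + (k−1)ρ) = 3·0.67 / (1 + 2·0.67) = 2.010 / 2.340 = 0.859.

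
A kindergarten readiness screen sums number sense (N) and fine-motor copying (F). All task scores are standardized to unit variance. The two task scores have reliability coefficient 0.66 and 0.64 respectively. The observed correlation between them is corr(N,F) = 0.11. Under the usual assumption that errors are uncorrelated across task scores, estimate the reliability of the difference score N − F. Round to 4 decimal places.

Var(N−F) = 1 + 1 − 2·0.11 = 2 − 0.22 = 1.78.
Under uncorrelated errors the observed covariances equal the true-score covariances, so only the own-variance terms attenuate.
True-score variance = [0.66 + 0.64] − 0.22 = 1.3 − 0.22 = 1.08.
Reliability = 1.08 / 1.78 = 0.6067.

0.6067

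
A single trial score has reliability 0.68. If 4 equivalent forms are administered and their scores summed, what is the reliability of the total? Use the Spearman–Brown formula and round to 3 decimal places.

0.895

ρ_k = kρ / (1 + (k−1)ρ) = 4·0.68 / (1 + 3·0.68) = 2.720 / 3.040 = 0.895.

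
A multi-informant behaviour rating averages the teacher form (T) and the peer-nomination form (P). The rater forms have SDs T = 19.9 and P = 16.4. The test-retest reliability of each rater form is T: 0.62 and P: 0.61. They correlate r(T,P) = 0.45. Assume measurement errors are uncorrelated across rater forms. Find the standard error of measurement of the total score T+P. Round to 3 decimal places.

Var(total) = 664.97 + 293.724 = 958.694.
True-score variance = 409.592 + 293.724 = 703.316, so reliability = 0.7336.
Error variance = 958.694 − 703.316 = 255.378; SEM = √255.378 = 15.981.

15.981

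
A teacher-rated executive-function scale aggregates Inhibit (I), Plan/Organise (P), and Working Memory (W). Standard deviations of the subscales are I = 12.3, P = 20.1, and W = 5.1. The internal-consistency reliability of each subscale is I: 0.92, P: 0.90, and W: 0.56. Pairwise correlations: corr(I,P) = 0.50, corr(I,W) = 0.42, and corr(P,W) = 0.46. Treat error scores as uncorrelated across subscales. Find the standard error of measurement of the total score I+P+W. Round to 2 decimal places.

Var(total) = 581.31 + 394.232 = 975.542.
True-score variance = 517.361 + 394.232 = 911.594, so reliability = 0.9344.
Error variance = 975.542 − 911.594 = 63.9486; SEM = √63.9486 = 8.00.

8.00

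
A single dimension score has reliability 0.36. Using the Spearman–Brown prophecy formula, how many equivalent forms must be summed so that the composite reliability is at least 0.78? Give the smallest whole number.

7

k ≥ ρ*(1−ρ₁)/(ρ₁(1−ρ*)) = 0.78·0.64 / (0.36·0.22) = 6.303.
Smallest integer k = 7.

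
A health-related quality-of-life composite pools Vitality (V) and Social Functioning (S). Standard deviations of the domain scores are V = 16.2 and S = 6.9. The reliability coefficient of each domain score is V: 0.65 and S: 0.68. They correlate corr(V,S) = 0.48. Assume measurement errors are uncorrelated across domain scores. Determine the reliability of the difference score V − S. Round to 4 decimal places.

0.4718

Var(V−S) = 16.2² + 6.9² − 2·16.2·6.9·0.48 = 310.05 − 107.309 = 202.741.
Because errors are independent across components, Cov(Tᵢ,Tⱼ) = Cov(Xᵢ,Xⱼ); the off-diagonal part of the true-score variance is the same as above.
True-score variance = [16.2²·0.65 + 6.9²·0.68] − 107.309 = 202.961 − 107.309 = 95.652.
Reliability = 95.652 / 202.741 = 0.4718.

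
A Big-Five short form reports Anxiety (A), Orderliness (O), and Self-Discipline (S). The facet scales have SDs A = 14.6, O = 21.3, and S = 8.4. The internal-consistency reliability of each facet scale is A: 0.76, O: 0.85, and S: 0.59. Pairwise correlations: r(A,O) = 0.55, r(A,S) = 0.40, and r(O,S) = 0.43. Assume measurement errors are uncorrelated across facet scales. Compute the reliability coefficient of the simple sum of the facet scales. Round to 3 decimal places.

0.889

Var(A+O+S) = 14.6² + 21.3² + 8.4² + 2·[14.6·21.3·0.55 + 14.6·8.4·0.40 + 21.3·8.4·0.43] = 737.41 + 594.061 = 1331.47.
With uncorrelated errors the cross-covariances are all true-score covariance, so they carry over unchanged; only the diagonal terms shrink to ρᵢσᵢ².
True-score variance = [14.6²·0.76 + 21.3²·0.85 + 8.4²·0.59] + 594.061 = 589.269 + 594.061 = 1183.33.
Reliability = 1183.33 / 1331.47 = 0.889.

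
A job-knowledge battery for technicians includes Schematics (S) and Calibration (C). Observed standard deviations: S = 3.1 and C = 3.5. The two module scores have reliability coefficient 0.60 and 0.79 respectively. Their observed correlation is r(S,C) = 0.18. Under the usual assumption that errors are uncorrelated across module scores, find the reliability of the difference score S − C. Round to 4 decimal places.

0.6426

Var(S−C) = 3.1² + 3.5² − 2·3.1·3.5·0.18 = 21.86 − 3.906 = 17.954.
Because errors are independent across components, Cov(Tᵢ,Tⱼ) = Cov(Xᵢ,Xⱼ); the off-diagonal part of the true-score variance is the same as above.
True-score variance = [3.1²·0.60 + 3.5²·0.79] − 3.906 = 15.4435 − 3.906 = 11.5375.
Reliability = 11.5375 / 17.954 = 0.6426.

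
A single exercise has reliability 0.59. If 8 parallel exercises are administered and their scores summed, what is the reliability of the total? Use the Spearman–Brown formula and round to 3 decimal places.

0.920

ρ_k = kρ / (1 + (k−1)ρ) = 8·0.59 / (1 + 7·0.59) = 4.720 / 5.130 = 0.920.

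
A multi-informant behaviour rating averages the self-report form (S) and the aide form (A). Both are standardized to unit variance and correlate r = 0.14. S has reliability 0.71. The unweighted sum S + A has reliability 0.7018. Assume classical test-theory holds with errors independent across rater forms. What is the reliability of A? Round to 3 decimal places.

Var(S+A) = 2 + 2·0.14 = 2.280.
True-score variance = ρ_S + ρ_A + 2·0.14, so 0.7018 = (0.71 + ρ_A + 0.28) / 2.280.
ρ_A = 0.7018·2.280 − 0.71 − 0.28 = 0.610.

0.610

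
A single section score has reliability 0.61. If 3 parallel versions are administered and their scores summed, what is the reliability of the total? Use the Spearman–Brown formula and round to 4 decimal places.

ρ_k = kρ / (1 + (k−1)ρ) = 3·0.61 / (1 + 2·0.61) = 1.830 / 2.220 = 0.8243.

0.8243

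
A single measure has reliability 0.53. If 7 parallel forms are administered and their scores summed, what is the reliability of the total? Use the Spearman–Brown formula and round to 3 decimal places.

0.888

ρ_k = kρ / (1 + (k−1)ρ) = 7·0.53 / (1 + 6·0.53) = 3.710 / 4.180 = 0.888.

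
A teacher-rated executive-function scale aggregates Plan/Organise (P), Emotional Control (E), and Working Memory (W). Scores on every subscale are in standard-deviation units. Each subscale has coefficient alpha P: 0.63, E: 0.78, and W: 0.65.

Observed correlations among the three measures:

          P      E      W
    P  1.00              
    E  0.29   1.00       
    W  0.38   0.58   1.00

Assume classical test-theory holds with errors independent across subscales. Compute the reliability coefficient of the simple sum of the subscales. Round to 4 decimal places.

Var(P+E+W) = 3 + 2·[0.29 + 0.38 + 0.58] = 3 + 2.5 = 5.5.
Because errors are independent across components, Cov(Tᵢ,Tⱼ) = Cov(Xᵢ,Xⱼ); the off-diagonal part of the true-score variance is the same as above.
True-score variance = [0.63 + 0.78 + 0.65] + 2.5 = 2.06 + 2.5 = 4.56.
Reliability = 4.56 / 5.5 = 0.8291.

0.8291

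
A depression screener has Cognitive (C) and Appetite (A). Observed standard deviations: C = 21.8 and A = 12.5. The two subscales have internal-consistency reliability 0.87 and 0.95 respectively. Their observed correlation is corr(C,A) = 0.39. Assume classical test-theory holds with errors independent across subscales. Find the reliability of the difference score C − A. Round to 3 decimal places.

Var(C−A) = 21.8² + 12.5² − 2·21.8·12.5·0.39 = 631.49 − 212.55 = 418.94.
Because errors are independent across components, Cov(Tᵢ,Tⱼ) = Cov(Xᵢ,Xⱼ); the off-diagonal part of the true-score variance is the same as above.
True-score variance = [21.8²·0.87 + 12.5²·0.95] − 212.55 = 561.896 − 212.55 = 349.346.
Reliability = 349.346 / 418.94 = 0.834.

0.834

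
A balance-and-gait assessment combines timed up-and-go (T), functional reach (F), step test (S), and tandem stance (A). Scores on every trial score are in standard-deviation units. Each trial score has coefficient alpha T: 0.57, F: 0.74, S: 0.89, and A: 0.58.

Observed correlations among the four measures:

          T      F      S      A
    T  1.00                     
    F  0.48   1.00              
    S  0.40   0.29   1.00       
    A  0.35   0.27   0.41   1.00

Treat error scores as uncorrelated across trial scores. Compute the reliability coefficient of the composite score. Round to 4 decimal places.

Var(T+F+S+A) = 4 + 2·[0.48 + 0.40 + 0.35 + 0.29 + 0.27 + 0.41] = 4 + 4.4 = 8.4.
Under uncorrelated errors the observed covariances equal the true-score covariances, so only the own-variance terms attenuate.
True-score variance = [0.57 + 0.74 + 0.89 + 0.58] + 4.4 = 2.78 + 4.4 = 7.18.
Reliability = 7.18 / 8.4 = 0.8548.

0.8548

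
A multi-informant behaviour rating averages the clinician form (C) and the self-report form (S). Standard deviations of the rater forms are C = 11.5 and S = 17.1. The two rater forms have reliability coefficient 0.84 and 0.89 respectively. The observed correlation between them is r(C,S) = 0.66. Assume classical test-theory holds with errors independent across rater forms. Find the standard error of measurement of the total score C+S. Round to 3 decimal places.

7.302

Var(total) = 424.66 + 259.578 = 684.238.
True-score variance = 371.335 + 259.578 = 630.913, so reliability = 0.9221.
Error variance = 684.238 − 630.913 = 53.3251; SEM = √53.3251 = 7.302.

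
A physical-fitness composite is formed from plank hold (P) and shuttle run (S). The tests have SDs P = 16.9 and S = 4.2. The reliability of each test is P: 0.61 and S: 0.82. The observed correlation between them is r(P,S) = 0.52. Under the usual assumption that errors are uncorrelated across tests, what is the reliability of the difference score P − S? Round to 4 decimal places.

Var(P−S) = 16.9² + 4.2² − 2·16.9·4.2·0.52 = 303.25 − 73.8192 = 229.431.
Because errors are independent across components, Cov(Tᵢ,Tⱼ) = Cov(Xᵢ,Xⱼ); the off-diagonal part of the true-score variance is the same as above.
True-score variance = [16.9²·0.61 + 4.2²·0.82] − 73.8192 = 188.687 − 73.8192 = 114.868.
Reliability = 114.868 / 229.431 = 0.5007.

0.5007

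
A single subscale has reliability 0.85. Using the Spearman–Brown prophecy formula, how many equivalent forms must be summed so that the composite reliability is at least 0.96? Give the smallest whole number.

k ≥ ρ*(1−ρ₁)/(ρ₁(1−ρ*)) = 0.96·0.15 / (0.85·0.04) = 4.235.
Smallest integer k = 5.

5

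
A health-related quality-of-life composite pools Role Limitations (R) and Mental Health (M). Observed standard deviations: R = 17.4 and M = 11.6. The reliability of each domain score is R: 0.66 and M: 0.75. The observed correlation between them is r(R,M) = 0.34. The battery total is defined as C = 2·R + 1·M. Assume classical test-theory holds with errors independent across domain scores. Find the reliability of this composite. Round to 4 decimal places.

0.7251

Var(C) = 2²·17.4² + 11.6² + 2·[2·17.4·11.6·0.34] = 1345.6 + 274.502 = 1620.1.
Under uncorrelated errors the observed covariances equal the true-score covariances, so only the own-variance terms attenuate.
True-score variance = [2²·17.4²·0.66 + 11.6²·0.75] + 274.502 = 900.206 + 274.502 = 1174.71.
Reliability = 1174.71 / 1620.1 = 0.7251.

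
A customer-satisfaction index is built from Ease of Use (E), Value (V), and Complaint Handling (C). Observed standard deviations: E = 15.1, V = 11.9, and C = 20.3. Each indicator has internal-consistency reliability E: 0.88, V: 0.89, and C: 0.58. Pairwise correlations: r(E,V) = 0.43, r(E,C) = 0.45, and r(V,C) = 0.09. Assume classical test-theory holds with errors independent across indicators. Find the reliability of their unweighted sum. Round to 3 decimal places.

0.828

Var(E+V+C) = 15.1² + 11.9² + 20.3² + 2·[15.1·11.9·0.43 + 15.1·20.3·0.45 + 11.9·20.3·0.09] = 781.71 + 473.893 = 1255.6.
Because errors are independent across components, Cov(Tᵢ,Tⱼ) = Cov(Xᵢ,Xⱼ); the off-diagonal part of the true-score variance is the same as above.
True-score variance = [15.1²·0.88 + 11.9²·0.89 + 20.3²·0.58] + 473.893 = 565.694 + 473.893 = 1039.59.
Reliability = 1039.59 / 1255.6 = 0.828.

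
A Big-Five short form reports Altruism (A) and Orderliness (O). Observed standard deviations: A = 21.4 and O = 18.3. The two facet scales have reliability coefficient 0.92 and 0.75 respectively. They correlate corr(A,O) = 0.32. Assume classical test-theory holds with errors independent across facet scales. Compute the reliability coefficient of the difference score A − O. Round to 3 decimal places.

Var(A−O) = 21.4² + 18.3² − 2·21.4·18.3·0.32 = 792.85 − 250.637 = 542.213.
Under uncorrelated errors the observed covariances equal the true-score covariances, so only the own-variance terms attenuate.
True-score variance = [21.4²·0.92 + 18.3²·0.75] − 250.637 = 672.491 − 250.637 = 421.854.
Reliability = 421.854 / 542.213 = 0.778.

0.778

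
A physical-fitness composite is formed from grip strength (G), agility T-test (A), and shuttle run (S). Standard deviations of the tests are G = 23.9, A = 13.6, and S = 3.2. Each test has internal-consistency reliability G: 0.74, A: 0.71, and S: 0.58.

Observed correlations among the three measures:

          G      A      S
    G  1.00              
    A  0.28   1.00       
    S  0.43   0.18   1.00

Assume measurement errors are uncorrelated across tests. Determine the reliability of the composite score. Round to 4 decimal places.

0.7995

Var(G+A+S) = 23.9² + 13.6² + 3.2² + 2·[23.9·13.6·0.28 + 23.9·3.2·0.43 + 13.6·3.2·0.18] = 766.41 + 263.462 = 1029.87.
With uncorrelated errors the cross-covariances are all true-score covariance, so they carry over unchanged; only the diagonal terms shrink to ρᵢσᵢ².
True-score variance = [23.9²·0.74 + 13.6²·0.71 + 3.2²·0.58] + 263.462 = 559.956 + 263.462 = 823.419.
Reliability = 823.419 / 1029.87 = 0.7995.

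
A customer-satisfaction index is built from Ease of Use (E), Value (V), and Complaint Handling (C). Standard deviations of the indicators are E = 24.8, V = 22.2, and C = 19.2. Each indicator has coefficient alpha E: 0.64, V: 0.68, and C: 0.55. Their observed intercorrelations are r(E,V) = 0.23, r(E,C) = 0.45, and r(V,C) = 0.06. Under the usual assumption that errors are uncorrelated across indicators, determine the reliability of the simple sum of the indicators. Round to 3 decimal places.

0.753

Var(E+V+C) = 24.8² + 22.2² + 19.2² + 2·[24.8·22.2·0.23 + 24.8·19.2·0.45 + 22.2·19.2·0.06] = 1476.52 + 732.95 = 2209.47.
With uncorrelated errors the cross-covariances are all true-score covariance, so they carry over unchanged; only the diagonal terms shrink to ρᵢσᵢ².
True-score variance = [24.8²·0.64 + 22.2²·0.68 + 19.2²·0.55] + 732.95 = 931.509 + 732.95 = 1664.46.
Reliability = 1664.46 / 2209.47 = 0.753.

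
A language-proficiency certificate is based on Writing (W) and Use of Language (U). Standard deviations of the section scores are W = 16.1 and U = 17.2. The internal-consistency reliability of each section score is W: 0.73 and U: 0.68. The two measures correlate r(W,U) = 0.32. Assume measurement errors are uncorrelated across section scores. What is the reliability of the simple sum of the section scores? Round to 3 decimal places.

0.775

Var(W+U) = 16.1² + 17.2² + 2·[16.1·17.2·0.32] = 555.05 + 177.229 = 732.279.
Because errors are independent across components, Cov(Tᵢ,Tⱼ) = Cov(Xᵢ,Xⱼ); the off-diagonal part of the true-score variance is the same as above.
True-score variance = [16.1²·0.73 + 17.2²·0.68] + 177.229 = 390.394 + 177.229 = 567.623.
Reliability = 567.623 / 732.279 = 0.775.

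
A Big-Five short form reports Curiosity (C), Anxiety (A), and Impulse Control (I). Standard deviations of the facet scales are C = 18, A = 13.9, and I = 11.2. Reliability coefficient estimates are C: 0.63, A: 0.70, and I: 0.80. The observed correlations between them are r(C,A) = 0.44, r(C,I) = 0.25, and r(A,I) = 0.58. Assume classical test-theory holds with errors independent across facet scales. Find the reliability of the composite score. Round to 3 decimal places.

0.823

Var(C+A+I) = 18² + 13.9² + 11.2² + 2·[18·13.9·0.44 + 18·11.2·0.25 + 13.9·11.2·0.58] = 642.65 + 501.565 = 1144.21.
Under uncorrelated errors the observed covariances equal the true-score covariances, so only the own-variance terms attenuate.
True-score variance = [18²·0.63 + 13.9²·0.70 + 11.2²·0.80] + 501.565 = 439.719 + 501.565 = 941.284.
Reliability = 941.284 / 1144.21 = 0.823.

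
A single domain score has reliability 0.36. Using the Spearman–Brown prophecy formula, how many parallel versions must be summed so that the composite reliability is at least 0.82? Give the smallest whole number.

k ≥ ρ*(1−ρ₁)/(ρ₁(1−ρ*)) = 0.82·0.64 / (0.36·0.18) = 8.099.
Smallest integer k = 9.

9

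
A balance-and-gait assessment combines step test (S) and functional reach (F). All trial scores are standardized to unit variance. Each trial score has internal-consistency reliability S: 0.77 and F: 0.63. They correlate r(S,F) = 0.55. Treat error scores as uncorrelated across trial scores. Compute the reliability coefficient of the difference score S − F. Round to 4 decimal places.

Var(S−F) = 1 + 1 − 2·0.55 = 2 − 1.1 = 0.9.
Under uncorrelated errors the observed covariances equal the true-score covariances, so only the own-variance terms attenuate.
True-score variance = [0.77 + 0.63] − 1.1 = 1.4 − 1.1 = 0.3.
Reliability = 0.3 / 0.9 = 0.3333.

0.3333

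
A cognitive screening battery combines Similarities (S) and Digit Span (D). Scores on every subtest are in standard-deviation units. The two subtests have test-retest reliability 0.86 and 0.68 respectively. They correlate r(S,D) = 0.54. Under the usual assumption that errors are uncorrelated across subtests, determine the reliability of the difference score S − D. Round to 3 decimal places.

0.500

Var(S−D) = 1 + 1 − 2·0.54 = 2 − 1.08 = 0.92.
Because errors are independent across components, Cov(Tᵢ,Tⱼ) = Cov(Xᵢ,Xⱼ); the off-diagonal part of the true-score variance is the same as above.
True-score variance = [0.86 + 0.68] − 1.08 = 1.54 − 1.08 = 0.46.
Reliability = 0.46 / 0.92 = 0.500.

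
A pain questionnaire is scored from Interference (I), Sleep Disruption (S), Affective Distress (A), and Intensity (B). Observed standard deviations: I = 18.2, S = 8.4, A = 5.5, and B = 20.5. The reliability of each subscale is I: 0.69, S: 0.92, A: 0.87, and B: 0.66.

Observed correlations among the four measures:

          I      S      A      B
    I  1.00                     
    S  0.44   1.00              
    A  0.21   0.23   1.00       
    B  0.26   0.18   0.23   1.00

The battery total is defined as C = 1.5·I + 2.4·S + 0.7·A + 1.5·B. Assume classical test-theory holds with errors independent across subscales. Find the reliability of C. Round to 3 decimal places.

Var(C) = 1.5²·18.2² + 2.4²·8.4² + 0.7²·5.5² + 1.5²·20.5² + 2·[3.6·18.2·8.4·0.44 + 1.05·18.2·5.5·0.21 + 2.25·18.2·20.5·0.26 + 1.68·8.4·5.5·0.23 + 3.6·8.4·20.5·0.18 + 1.05·5.5·20.5·0.23] = 2112.1 + 1278.33 = 3390.43.
With uncorrelated errors the cross-covariances are all true-score covariance, so they carry over unchanged; only the diagonal terms shrink to ρᵢσᵢ².
True-score variance = [1.5²·18.2²·0.69 + 2.4²·8.4²·0.92 + 0.7²·5.5²·0.87 + 1.5²·20.5²·0.66] + 1278.33 = 1525.13 + 1278.33 = 2803.46.
Reliability = 2803.46 / 3390.43 = 0.827.

0.827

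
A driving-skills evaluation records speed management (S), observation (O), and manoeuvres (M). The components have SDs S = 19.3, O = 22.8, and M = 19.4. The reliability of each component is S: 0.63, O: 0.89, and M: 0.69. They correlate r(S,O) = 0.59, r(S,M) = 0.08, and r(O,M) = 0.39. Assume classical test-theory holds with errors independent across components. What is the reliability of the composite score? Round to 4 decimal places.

Var(S+O+M) = 19.3² + 22.8² + 19.4² + 2·[19.3·22.8·0.59 + 19.3·19.4·0.08 + 22.8·19.4·0.39] = 1268.69 + 924.164 = 2192.85.
With uncorrelated errors the cross-covariances are all true-score covariance, so they carry over unchanged; only the diagonal terms shrink to ρᵢσᵢ².
True-score variance = [19.3²·0.63 + 22.8²·0.89 + 19.4²·0.69] + 924.164 = 957.015 + 924.164 = 1881.18.
Reliability = 1881.18 / 2192.85 = 0.8579.

0.8579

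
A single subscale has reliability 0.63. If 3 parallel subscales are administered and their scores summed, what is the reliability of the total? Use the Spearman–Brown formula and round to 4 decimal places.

ρ_k = kρ / (1 + (k−1)ρ) = 3·0.63 / (1 + 2·0.63) = 1.890 / 2.260 = 0.8363.

0.8363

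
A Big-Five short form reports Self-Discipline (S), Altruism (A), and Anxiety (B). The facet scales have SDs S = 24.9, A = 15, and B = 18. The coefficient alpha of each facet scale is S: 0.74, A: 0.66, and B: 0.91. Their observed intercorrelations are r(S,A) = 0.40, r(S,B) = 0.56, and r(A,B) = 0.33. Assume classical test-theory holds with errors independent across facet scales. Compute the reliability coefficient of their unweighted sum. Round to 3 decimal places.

Var(S+A+B) = 24.9² + 15² + 18² + 2·[24.9·15·0.40 + 24.9·18·0.56 + 15·18·0.33] = 1169.01 + 978.984 = 2147.99.
Because errors are independent across components, Cov(Tᵢ,Tⱼ) = Cov(Xᵢ,Xⱼ); the off-diagonal part of the true-score variance is the same as above.
True-score variance = [24.9²·0.74 + 15²·0.66 + 18²·0.91] + 978.984 = 902.147 + 978.984 = 1881.13.
Reliability = 1881.13 / 2147.99 = 0.876.

0.876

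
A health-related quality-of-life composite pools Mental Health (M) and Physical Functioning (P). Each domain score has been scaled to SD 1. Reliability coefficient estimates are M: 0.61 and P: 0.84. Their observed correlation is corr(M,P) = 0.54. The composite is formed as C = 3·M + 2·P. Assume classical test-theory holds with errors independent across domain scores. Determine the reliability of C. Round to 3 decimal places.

0.787

Var(C) = 3² + 2² + 2·[6·0.54] = 13 + 6.48 = 19.48.
Because errors are independent across components, Cov(Tᵢ,Tⱼ) = Cov(Xᵢ,Xⱼ); the off-diagonal part of the true-score variance is the same as above.
True-score variance = [3²·0.61 + 2²·0.84] + 6.48 = 8.85 + 6.48 = 15.33.
Reliability = 15.33 / 19.48 = 0.787.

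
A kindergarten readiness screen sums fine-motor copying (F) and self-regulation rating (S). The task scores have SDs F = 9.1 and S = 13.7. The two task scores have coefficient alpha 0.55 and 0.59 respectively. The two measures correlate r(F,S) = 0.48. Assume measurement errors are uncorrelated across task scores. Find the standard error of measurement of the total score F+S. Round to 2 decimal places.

10.69

Var(total) = 270.5 + 119.683 = 390.183.
True-score variance = 156.283 + 119.683 = 275.966, so reliability = 0.7073.
Error variance = 390.183 − 275.966 = 114.217; SEM = √114.217 = 10.69.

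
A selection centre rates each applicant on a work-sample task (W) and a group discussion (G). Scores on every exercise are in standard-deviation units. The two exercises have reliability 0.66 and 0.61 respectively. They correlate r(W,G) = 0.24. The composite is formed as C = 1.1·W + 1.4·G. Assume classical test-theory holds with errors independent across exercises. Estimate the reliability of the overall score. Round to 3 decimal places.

Var(C) = 1.1² + 1.4² + 2·[1.54·0.24] = 3.17 + 0.7392 = 3.9092.
Because errors are independent across components, Cov(Tᵢ,Tⱼ) = Cov(Xᵢ,Xⱼ); the off-diagonal part of the true-score variance is the same as above.
True-score variance = [1.1²·0.66 + 1.4²·0.61] + 0.7392 = 1.9942 + 0.7392 = 2.7334.
Reliability = 2.7334 / 3.9092 = 0.699.

0.699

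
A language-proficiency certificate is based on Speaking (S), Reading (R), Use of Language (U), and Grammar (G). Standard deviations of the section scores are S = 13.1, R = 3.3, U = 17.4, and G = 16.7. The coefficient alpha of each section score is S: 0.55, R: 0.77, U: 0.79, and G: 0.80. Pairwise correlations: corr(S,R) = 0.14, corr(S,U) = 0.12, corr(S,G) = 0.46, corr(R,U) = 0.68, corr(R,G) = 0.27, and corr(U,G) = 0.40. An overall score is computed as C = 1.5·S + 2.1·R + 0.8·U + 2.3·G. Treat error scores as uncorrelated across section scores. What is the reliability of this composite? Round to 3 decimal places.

0.856

Var(C) = 1.5²·13.1² + 2.1²·3.3² + 0.8²·17.4² + 2.3²·16.7² + 2·[3.15·13.1·3.3·0.14 + 1.2·13.1·17.4·0.12 + 3.45·13.1·16.7·0.46 + 1.68·3.3·17.4·0.68 + 4.83·3.3·16.7·0.27 + 1.84·17.4·16.7·0.40] = 2103.24 + 1500.82 = 3604.06.
With uncorrelated errors the cross-covariances are all true-score covariance, so they carry over unchanged; only the diagonal terms shrink to ρᵢσᵢ².
True-score variance = [1.5²·13.1²·0.55 + 2.1²·3.3²·0.77 + 0.8²·17.4²·0.79 + 2.3²·16.7²·0.80] + 1500.82 = 1582.68 + 1500.82 = 3083.5.
Reliability = 3083.5 / 3604.06 = 0.856.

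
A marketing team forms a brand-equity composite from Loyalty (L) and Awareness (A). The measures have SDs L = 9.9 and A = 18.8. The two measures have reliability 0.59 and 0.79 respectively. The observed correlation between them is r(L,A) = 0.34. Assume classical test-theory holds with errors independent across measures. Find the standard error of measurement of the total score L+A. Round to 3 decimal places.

Var(total) = 451.45 + 126.562 = 578.012.
True-score variance = 337.044 + 126.562 = 463.605, so reliability = 0.8021.
Error variance = 578.012 − 463.605 = 114.406; SEM = √114.406 = 10.696.

10.696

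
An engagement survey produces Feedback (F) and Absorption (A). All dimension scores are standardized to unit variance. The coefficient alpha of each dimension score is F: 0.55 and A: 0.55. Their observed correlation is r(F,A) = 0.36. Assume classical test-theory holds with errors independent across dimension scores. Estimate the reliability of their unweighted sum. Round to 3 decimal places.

Var(F+A) = 2 + 2·[0.36] = 2 + 0.72 = 2.72.
Under uncorrelated errors the observed covariances equal the true-score covariances, so only the own-variance terms attenuate.
True-score variance = [0.55 + 0.55] + 0.72 = 1.1 + 0.72 = 1.82.
Reliability = 1.82 / 2.72 = 0.669.

0.669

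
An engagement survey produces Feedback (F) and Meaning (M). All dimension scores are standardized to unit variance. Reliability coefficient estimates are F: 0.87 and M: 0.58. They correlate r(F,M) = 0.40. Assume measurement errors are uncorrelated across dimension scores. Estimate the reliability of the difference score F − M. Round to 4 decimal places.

0.5417

Var(F−M) = 1 + 1 − 2·0.40 = 2 − 0.8 = 1.2.
Because errors are independent across components, Cov(Tᵢ,Tⱼ) = Cov(Xᵢ,Xⱼ); the off-diagonal part of the true-score variance is the same as above.
True-score variance = [0.87 + 0.58] − 0.8 = 1.45 − 0.8 = 0.65.
Reliability = 0.65 / 1.2 = 0.5417.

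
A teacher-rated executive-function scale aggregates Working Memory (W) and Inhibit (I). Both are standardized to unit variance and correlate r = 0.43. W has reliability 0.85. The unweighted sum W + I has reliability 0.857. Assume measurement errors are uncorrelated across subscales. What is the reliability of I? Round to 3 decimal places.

Var(W+I) = 2 + 2·0.43 = 2.860.
True-score variance = ρ_W + ρ_I + 2·0.43, so 0.857 = (0.85 + ρ_I + 0.86) / 2.860.
ρ_I = 0.857·2.860 − 0.85 − 0.86 = 0.741.

0.741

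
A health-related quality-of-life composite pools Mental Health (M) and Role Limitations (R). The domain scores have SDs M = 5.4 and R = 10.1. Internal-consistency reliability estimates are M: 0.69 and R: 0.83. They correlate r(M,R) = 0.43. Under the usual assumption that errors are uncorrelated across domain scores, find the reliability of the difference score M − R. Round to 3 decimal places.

0.687

Var(M−R) = 5.4² + 10.1² − 2·5.4·10.1·0.43 = 131.17 − 46.9044 = 84.2656.
With uncorrelated errors the cross-covariances are all true-score covariance, so they carry over unchanged; only the diagonal terms shrink to ρᵢσᵢ².
True-score variance = [5.4²·0.69 + 10.1²·0.83] − 46.9044 = 104.789 − 46.9044 = 57.8843.
Reliability = 57.8843 / 84.2656 = 0.687.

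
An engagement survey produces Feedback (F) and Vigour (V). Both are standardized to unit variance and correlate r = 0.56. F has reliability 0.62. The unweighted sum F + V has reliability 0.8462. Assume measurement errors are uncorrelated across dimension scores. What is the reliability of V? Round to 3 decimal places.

0.900

Var(F+V) = 2 + 2·0.56 = 3.120.
True-score variance = ρ_F + ρ_V + 2·0.56, so 0.8462 = (0.62 + ρ_V + 1.12) / 3.120.
ρ_V = 0.8462·3.120 − 0.62 − 1.12 = 0.900.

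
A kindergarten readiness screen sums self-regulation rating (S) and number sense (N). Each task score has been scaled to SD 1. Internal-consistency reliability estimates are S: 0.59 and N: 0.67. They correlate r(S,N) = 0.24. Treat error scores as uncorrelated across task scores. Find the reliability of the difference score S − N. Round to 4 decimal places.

0.5132

Var(S−N) = 1 + 1 − 2·0.24 = 2 − 0.48 = 1.52.
Because errors are independent across components, Cov(Tᵢ,Tⱼ) = Cov(Xᵢ,Xⱼ); the off-diagonal part of the true-score variance is the same as above.
True-score variance = [0.59 + 0.67] − 0.48 = 1.26 − 0.48 = 0.78.
Reliability = 0.78 / 1.52 = 0.5132.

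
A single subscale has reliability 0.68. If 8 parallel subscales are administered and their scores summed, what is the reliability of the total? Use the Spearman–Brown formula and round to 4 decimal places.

ρ_k = kρ / (1 + (k−1)ρ) = 8·0.68 / (1 + 7·0.68) = 5.440 / 5.760 = 0.9444.

0.9444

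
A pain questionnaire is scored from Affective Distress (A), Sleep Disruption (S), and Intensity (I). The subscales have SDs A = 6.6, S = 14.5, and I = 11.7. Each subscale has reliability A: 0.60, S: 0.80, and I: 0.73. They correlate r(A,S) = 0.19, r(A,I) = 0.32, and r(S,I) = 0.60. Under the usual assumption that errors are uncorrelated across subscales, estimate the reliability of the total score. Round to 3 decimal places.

0.858

Var(A+S+I) = 6.6² + 14.5² + 11.7² + 2·[6.6·14.5·0.19 + 6.6·11.7·0.32 + 14.5·11.7·0.60] = 390.7 + 289.367 = 680.067.
Under uncorrelated errors the observed covariances equal the true-score covariances, so only the own-variance terms attenuate.
True-score variance = [6.6²·0.60 + 14.5²·0.80 + 11.7²·0.73] + 289.367 = 294.266 + 289.367 = 583.632.
Reliability = 583.632 / 680.067 = 0.858.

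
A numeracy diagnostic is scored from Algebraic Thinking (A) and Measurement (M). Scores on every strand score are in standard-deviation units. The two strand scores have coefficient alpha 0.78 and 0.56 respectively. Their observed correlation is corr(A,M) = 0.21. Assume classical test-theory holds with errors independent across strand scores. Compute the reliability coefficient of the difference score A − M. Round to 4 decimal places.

0.5823

Var(A−M) = 1 + 1 − 2·0.21 = 2 − 0.42 = 1.58.
Because errors are independent across components, Cov(Tᵢ,Tⱼ) = Cov(Xᵢ,Xⱼ); the off-diagonal part of the true-score variance is the same as above.
True-score variance = [0.78 + 0.56] − 0.42 = 1.34 − 0.42 = 0.92.
Reliability = 0.92 / 1.58 = 0.5823.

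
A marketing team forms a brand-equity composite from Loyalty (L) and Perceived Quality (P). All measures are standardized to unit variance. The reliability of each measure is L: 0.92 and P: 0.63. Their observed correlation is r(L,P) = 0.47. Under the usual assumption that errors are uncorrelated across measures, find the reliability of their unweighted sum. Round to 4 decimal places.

Var(L+P) = 2 + 2·[0.47] = 2 + 0.94 = 2.94.
Because errors are independent across components, Cov(Tᵢ,Tⱼ) = Cov(Xᵢ,Xⱼ); the off-diagonal part of the true-score variance is the same as above.
True-score variance = [0.92 + 0.63] + 0.94 = 1.55 + 0.94 = 2.49.
Reliability = 2.49 / 2.94 = 0.8469.

0.8469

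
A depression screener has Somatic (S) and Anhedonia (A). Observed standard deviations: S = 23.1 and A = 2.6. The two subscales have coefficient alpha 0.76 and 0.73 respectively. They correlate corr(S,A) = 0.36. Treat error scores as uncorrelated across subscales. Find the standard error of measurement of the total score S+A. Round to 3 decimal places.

Var(total) = 540.37 + 43.2432 = 583.613.
True-score variance = 410.478 + 43.2432 = 453.722, so reliability = 0.7774.
Error variance = 583.613 − 453.722 = 129.892; SEM = √129.892 = 11.397.

11.397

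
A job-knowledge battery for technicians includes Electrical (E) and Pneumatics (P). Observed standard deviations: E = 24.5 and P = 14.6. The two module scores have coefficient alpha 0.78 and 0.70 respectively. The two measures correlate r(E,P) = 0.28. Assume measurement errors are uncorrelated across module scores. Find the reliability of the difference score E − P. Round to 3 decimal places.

0.680

Var(E−P) = 24.5² + 14.6² − 2·24.5·14.6·0.28 = 813.41 − 200.312 = 613.098.
With uncorrelated errors the cross-covariances are all true-score covariance, so they carry over unchanged; only the diagonal terms shrink to ρᵢσᵢ².
True-score variance = [24.5²·0.78 + 14.6²·0.70] − 200.312 = 617.407 − 200.312 = 417.095.
Reliability = 417.095 / 613.098 = 0.680.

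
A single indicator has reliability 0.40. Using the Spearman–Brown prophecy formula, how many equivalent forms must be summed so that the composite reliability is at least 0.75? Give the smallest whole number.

k ≥ ρ*(1−ρ₁)/(ρ₁(1−ρ*)) = 0.75·0.60 / (0.40·0.25) = 4.500.
Smallest integer k = 5.

5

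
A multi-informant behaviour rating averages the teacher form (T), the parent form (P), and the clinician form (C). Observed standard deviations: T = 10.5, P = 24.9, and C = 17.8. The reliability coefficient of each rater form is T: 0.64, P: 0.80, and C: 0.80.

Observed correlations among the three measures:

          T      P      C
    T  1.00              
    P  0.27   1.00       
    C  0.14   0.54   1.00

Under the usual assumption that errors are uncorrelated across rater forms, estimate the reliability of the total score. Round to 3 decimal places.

Var(T+P+C) = 10.5² + 24.9² + 17.8² + 2·[10.5·24.9·0.27 + 10.5·17.8·0.14 + 24.9·17.8·0.54] = 1047.1 + 672.193 = 1719.29.
Because errors are independent across components, Cov(Tᵢ,Tⱼ) = Cov(Xᵢ,Xⱼ); the off-diagonal part of the true-score variance is the same as above.
True-score variance = [10.5²·0.64 + 24.9²·0.80 + 17.8²·0.80] + 672.193 = 820.04 + 672.193 = 1492.23.
Reliability = 1492.23 / 1719.29 = 0.868.

0.868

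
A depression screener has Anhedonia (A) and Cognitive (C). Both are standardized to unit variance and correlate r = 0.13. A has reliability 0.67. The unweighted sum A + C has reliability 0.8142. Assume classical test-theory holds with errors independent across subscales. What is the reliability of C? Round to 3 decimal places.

0.910

Var(A+C) = 2 + 2·0.13 = 2.260.
True-score variance = ρ_A + ρ_C + 2·0.13, so 0.8142 = (0.67 + ρ_C + 0.26) / 2.260.
ρ_C = 0.8142·2.260 − 0.67 − 0.26 = 0.910.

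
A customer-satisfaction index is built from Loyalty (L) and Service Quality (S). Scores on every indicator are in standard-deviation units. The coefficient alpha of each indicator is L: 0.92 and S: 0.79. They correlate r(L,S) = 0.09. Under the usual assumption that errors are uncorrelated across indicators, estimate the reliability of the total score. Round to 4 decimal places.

Var(L+S) = 2 + 2·[0.09] = 2 + 0.18 = 2.18.
Because errors are independent across components, Cov(Tᵢ,Tⱼ) = Cov(Xᵢ,Xⱼ); the off-diagonal part of the true-score variance is the same as above.
True-score variance = [0.92 + 0.79] + 0.18 = 1.71 + 0.18 = 1.89.
Reliability = 1.89 / 2.18 = 0.8670.

0.8670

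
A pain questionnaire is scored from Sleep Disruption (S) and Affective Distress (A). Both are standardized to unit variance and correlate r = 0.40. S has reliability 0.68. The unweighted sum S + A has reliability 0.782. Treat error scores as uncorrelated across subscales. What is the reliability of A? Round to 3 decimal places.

0.710

Var(S+A) = 2 + 2·0.40 = 2.800.
True-score variance = ρ_S + ρ_A + 2·0.40, so 0.782 = (0.68 + ρ_A + 0.80) / 2.800.
ρ_A = 0.782·2.800 − 0.68 − 0.80 = 0.710.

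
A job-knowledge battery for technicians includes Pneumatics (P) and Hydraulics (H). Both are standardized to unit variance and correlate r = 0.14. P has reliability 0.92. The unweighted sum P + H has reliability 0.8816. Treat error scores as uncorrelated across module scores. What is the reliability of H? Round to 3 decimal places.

0.810

Var(P+H) = 2 + 2·0.14 = 2.280.
True-score variance = ρ_P + ρ_H + 2·0.14, so 0.8816 = (0.92 + ρ_H + 0.28) / 2.280.
ρ_H = 0.8816·2.280 − 0.92 − 0.28 = 0.810.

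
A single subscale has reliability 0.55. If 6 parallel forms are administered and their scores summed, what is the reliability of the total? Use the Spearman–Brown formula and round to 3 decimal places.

0.880

ρ_k = kρ / (1 + (k−1)ρ) = 6·0.55 / (1 + 5·0.55) = 3.300 / 3.750 = 0.880.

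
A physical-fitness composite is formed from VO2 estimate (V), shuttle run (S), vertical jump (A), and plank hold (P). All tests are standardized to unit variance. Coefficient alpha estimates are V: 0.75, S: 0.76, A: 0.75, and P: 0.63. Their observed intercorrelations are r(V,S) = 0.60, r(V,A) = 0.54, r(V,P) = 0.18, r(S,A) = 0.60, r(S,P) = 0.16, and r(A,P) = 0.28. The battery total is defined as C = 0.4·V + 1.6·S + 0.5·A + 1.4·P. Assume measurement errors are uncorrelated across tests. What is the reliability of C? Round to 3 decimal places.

0.824

Var(C) = 0.4² + 1.6² + 0.5² + 1.4² + 2·[0.64·0.60 + 0.2·0.54 + 0.56·0.18 + 0.8·0.60 + 2.24·0.16 + 0.7·0.28] = 4.93 + 3.2544 = 8.1844.
Under uncorrelated errors the observed covariances equal the true-score covariances, so only the own-variance terms attenuate.
True-score variance = [0.4²·0.75 + 1.6²·0.76 + 0.5²·0.75 + 1.4²·0.63] + 3.2544 = 3.4879 + 3.2544 = 6.7423.
Reliability = 6.7423 / 8.1844 = 0.824.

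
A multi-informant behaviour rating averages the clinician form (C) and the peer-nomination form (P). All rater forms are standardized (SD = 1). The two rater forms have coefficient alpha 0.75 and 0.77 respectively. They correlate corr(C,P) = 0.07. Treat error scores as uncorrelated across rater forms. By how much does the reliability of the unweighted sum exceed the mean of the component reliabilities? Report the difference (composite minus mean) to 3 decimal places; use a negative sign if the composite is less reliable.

Var(sum) = 2 + 0.14 = 2.14; true-score variance = 1.52 + 0.14 = 1.66; composite reliability = 0.7757.
Mean component reliability = 0.7600.
Difference = 0.7757 − 0.7600 = 0.016.

0.016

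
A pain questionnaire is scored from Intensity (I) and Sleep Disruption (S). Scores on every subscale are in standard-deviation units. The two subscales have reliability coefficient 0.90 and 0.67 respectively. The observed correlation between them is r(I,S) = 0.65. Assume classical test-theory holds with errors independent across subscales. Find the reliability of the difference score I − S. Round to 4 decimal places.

Var(I−S) = 1 + 1 − 2·0.65 = 2 − 1.3 = 0.7.
Under uncorrelated errors the observed covariances equal the true-score covariances, so only the own-variance terms attenuate.
True-score variance = [0.90 + 0.67] − 1.3 = 1.57 − 1.3 = 0.27.
Reliability = 0.27 / 0.7 = 0.3857.

0.3857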